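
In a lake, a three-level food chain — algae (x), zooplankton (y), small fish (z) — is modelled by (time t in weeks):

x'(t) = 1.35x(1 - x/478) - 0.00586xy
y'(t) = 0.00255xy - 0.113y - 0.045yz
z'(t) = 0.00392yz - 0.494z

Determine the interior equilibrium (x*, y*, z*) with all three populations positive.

x* ≈ 217, y* ≈ 126, z* ≈ 9.76

From dz/dt = 0: 0.00392y* = 0.494, so y* = 126.
From dx/dt = 0: 1.35(1 - x*/478) = 0.00586·126, giving x* = 478·(1 - 0.547) = 217.
From dy/dt = 0: 0.00255·217 - 0.113 = 0.045z*, so z* = 0.439/0.045 = 9.76.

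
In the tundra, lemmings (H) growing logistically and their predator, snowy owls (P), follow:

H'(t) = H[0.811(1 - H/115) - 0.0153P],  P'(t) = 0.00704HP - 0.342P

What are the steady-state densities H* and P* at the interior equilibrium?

H* ≈ 48.6, P* ≈ 30.6

From dP/dt = 0 with P > 0: 0.00704H* = 0.342, so H* = 48.6.
Substitute into dH/dt = 0: 0.811(1 - 48.6/115) = 0.0153P*.
The bracket is 0.578, giving P* = 0.468/0.0153 = 30.6.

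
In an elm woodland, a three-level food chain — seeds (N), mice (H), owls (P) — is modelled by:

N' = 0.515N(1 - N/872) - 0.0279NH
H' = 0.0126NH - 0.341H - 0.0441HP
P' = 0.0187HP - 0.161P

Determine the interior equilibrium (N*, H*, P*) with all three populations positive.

From dP/dt = 0: 0.0187H* = 0.161, so H* = 8.61.
From dN/dt = 0: 0.515(1 - N*/872) = 0.0279·8.61, giving N* = 872·(1 - 0.466) = 465.
From dH/dt = 0: 0.0126·465 - 0.341 = 0.0441P*, so P* = 5.52/0.0441 = 125.

N* ≈ 465, H* ≈ 8.61, P* ≈ 125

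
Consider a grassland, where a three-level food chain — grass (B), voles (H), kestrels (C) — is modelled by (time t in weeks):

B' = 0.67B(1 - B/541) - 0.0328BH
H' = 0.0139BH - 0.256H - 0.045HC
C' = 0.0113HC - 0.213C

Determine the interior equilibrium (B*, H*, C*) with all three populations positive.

B* ≈ 41.8, H* ≈ 18.8, C* ≈ 7.21

From dC/dt = 0: 0.0113H* = 0.213, so H* = 18.8.
From dB/dt = 0: 0.67(1 - B*/541) = 0.0328·18.8, giving B* = 541·(1 - 0.923) = 41.8.
From dH/dt = 0: 0.0139·41.8 - 0.256 = 0.045C*, so C* = 0.325/0.045 = 7.21.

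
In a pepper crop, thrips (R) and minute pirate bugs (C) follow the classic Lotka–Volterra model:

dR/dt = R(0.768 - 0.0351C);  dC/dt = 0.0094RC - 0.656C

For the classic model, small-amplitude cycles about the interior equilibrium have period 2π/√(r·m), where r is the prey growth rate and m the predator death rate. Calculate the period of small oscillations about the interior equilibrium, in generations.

Here r = 0.768 and m = 0.656, so r·m = 0.504.
ω = √0.504 = 0.71 per generation, hence T = 2π/ω ≈ 8.85 generations.

T ≈ 8.85 generations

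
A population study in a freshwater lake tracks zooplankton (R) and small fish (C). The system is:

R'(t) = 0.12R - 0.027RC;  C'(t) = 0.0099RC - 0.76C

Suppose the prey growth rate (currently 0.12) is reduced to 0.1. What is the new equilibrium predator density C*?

C* ≈ 3.7

At the interior fixed point, setting dR/dt = 0 with R > 0 fixes C* = (prey growth rate)/(RC coefficient) — independent of the other coefficients.
With the change, C* = 0.1/0.027 = 3.7; it falls from 4.44.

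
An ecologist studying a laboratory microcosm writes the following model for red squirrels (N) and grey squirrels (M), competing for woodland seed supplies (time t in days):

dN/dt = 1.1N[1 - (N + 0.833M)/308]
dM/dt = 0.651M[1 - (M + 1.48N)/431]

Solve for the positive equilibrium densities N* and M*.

Setting both brackets to zero gives the nullclines N + 0.833M = 308 and 1.48N + M = 431.
Substituting M = 431 - 1.48N into the first: N(1 - 0.833·1.48) = 308 - 0.833·431.
So N* = -51/-0.233 = 219, and then M* = 431 - 1.48·219 = 107.

N* ≈ 219, M* ≈ 107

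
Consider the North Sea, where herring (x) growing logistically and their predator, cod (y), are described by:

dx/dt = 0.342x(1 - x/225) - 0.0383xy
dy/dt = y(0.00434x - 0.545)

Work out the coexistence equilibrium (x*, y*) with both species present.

x* ≈ 126, y* ≈ 3.95

From dy/dt = 0 with y > 0: 0.00434x* = 0.545, so x* = 126.
Substitute into dx/dt = 0: 0.342(1 - 126/225) = 0.0383y*.
The bracket is 0.442, giving y* = 0.151/0.0383 = 3.95.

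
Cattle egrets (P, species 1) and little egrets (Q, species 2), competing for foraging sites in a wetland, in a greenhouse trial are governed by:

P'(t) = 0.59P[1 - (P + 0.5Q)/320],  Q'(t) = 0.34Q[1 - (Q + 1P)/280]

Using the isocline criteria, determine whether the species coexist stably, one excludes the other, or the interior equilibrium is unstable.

Compare the nullcline intercepts: K1/α12 = 320/0.5 = 640 > K2 = 280; K2/α21 = 280/1 = 280 < K1 = 320.
Since the inequalities point opposite ways, species 1 can invade but species 2 cannot.

species 1 excludes species 2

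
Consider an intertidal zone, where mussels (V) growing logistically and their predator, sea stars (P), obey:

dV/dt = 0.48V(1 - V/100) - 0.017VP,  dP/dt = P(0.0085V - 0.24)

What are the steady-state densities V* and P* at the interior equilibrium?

From dP/dt = 0 with P > 0: 0.0085V* = 0.24, so V* = 28.2.
Substitute into dV/dt = 0: 0.48(1 - 28.2/100) = 0.017P*.
The bracket is 0.718, giving P* = 0.344/0.017 = 20.3.

V* ≈ 28.2, P* ≈ 20.3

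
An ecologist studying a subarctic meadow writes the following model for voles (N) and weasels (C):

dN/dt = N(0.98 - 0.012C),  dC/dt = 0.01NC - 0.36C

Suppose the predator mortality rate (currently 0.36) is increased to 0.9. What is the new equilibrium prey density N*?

At the interior fixed point, setting dC/dt = 0 with C > 0 fixes N* = (predator death rate)/(NC coefficient) — independent of the other coefficients.
With the change, N* = 0.9/0.01 = 90; it rises from 36.

N* ≈ 90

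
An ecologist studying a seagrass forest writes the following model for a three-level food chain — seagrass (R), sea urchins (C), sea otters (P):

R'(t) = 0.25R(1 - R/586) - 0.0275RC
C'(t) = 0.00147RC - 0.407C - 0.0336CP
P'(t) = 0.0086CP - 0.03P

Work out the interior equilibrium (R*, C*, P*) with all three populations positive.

From dP/dt = 0: 0.0086C* = 0.03, so C* = 3.49.
From dR/dt = 0: 0.25(1 - R*/586) = 0.0275·3.49, giving R* = 586·(1 - 0.384) = 361.
From dC/dt = 0: 0.00147·361 - 0.407 = 0.0336P*, so P* = 0.124/0.0336 = 3.69.

R* ≈ 361, C* ≈ 3.49, P* ≈ 3.69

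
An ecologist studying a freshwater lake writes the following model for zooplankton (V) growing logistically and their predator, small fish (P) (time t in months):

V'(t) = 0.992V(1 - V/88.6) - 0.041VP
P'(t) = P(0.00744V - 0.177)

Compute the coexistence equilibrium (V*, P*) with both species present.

From dP/dt = 0 with P > 0: 0.00744V* = 0.177, so V* = 23.8.
Substitute into dV/dt = 0: 0.992(1 - 23.8/88.6) = 0.041P*.
The bracket is 0.731, giving P* = 0.726/0.041 = 17.7.

V* ≈ 23.8, P* ≈ 17.7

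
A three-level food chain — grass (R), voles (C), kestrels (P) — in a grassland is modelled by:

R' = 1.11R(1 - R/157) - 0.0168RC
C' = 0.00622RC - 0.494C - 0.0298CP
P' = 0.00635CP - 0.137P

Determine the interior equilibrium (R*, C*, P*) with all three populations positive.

From dP/dt = 0: 0.00635C* = 0.137, so C* = 21.6.
From dR/dt = 0: 1.11(1 - R*/157) = 0.0168·21.6, giving R* = 157·(1 - 0.327) = 106.
From dC/dt = 0: 0.00622·106 - 0.494 = 0.0298P*, so P* = 0.164/0.0298 = 5.49.

R* ≈ 106, C* ≈ 21.6, P* ≈ 5.49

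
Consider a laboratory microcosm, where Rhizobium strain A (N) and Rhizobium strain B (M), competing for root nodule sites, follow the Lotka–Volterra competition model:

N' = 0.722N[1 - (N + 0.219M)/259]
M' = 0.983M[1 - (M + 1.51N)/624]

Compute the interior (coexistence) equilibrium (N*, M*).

Setting both brackets to zero gives the nullclines N + 0.219M = 259 and 1.51N + M = 624.
Substituting M = 624 - 1.51N into the first: N(1 - 0.219·1.51) = 259 - 0.219·624.
So N* = 122/0.669 = 183, and then M* = 624 - 1.51·183 = 348.

N* ≈ 183, M* ≈ 348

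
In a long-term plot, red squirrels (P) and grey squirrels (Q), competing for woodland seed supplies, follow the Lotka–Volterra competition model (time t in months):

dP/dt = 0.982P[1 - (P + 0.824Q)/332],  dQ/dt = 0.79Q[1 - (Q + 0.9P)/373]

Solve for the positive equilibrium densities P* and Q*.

Setting both brackets to zero gives the nullclines P + 0.824Q = 332 and 0.9P + Q = 373.
Substituting Q = 373 - 0.9P into the first: P(1 - 0.824·0.9) = 332 - 0.824·373.
So P* = 24.6/0.258 = 95.4, and then Q* = 373 - 0.9·95.4 = 287.

P* ≈ 95.4, Q* ≈ 287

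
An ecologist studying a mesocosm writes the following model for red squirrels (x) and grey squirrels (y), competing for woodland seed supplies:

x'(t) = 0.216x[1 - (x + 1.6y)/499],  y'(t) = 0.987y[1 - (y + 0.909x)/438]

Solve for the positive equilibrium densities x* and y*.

Setting both brackets to zero gives the nullclines x + 1.6y = 499 and 0.909x + y = 438.
Substituting y = 438 - 0.909x into the first: x(1 - 1.6·0.909) = 499 - 1.6·438.
So x* = -202/-0.454 = 444, and then y* = 438 - 0.909·444 = 34.3.

x* ≈ 444, y* ≈ 34.3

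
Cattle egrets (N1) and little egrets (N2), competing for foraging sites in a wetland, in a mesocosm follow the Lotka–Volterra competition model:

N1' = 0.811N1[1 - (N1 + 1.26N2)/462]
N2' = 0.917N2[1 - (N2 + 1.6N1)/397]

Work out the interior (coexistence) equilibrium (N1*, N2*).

Setting both brackets to zero gives the nullclines N1 + 1.26N2 = 462 and 1.6N1 + N2 = 397.
Substituting N2 = 397 - 1.6N1 into the first: N1(1 - 1.26·1.6) = 462 - 1.26·397.
So N1* = -38.2/-1.02 = 37.6, and then N2* = 397 - 1.6·37.6 = 337.

N1* ≈ 37.6, N2* ≈ 337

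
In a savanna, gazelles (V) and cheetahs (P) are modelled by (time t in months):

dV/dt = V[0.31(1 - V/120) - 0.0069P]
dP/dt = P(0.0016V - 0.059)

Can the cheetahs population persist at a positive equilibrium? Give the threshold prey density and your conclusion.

The predator equation gives dP/dt > 0 only when V > 0.059/0.0016 = 36.9.
Without the predator, V → K = 120. Since 120 > 36.9, the predator can invade and persist.

Threshold V = 36.9; K > 36.9, so yes, the predator persists.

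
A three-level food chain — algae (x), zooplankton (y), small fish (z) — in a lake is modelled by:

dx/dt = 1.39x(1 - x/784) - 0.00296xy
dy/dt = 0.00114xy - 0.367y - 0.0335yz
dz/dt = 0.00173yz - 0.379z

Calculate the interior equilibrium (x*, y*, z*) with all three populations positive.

x* ≈ 418, y* ≈ 219, z* ≈ 3.28

From dz/dt = 0: 0.00173y* = 0.379, so y* = 219.
From dx/dt = 0: 1.39(1 - x*/784) = 0.00296·219, giving x* = 784·(1 - 0.467) = 418.
From dy/dt = 0: 0.00114·418 - 0.367 = 0.0335z*, so z* = 0.11/0.0335 = 3.28.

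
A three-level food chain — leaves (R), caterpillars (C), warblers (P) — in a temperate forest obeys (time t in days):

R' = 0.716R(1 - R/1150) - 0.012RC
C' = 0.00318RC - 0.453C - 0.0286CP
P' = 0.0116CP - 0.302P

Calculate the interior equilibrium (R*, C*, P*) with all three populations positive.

R* ≈ 648, C* ≈ 26, P* ≈ 56.2

From dP/dt = 0: 0.0116C* = 0.302, so C* = 26.
From dR/dt = 0: 0.716(1 - R*/1150) = 0.012·26, giving R* = 1150·(1 - 0.436) = 648.
From dC/dt = 0: 0.00318·648 - 0.453 = 0.0286P*, so P* = 1.61/0.0286 = 56.2.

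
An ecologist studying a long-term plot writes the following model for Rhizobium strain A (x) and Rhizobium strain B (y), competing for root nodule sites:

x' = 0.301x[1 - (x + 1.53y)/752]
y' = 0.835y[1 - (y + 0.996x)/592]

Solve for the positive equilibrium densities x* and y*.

Setting both brackets to zero gives the nullclines x + 1.53y = 752 and 0.996x + y = 592.
Substituting y = 592 - 0.996x into the first: x(1 - 1.53·0.996) = 752 - 1.53·592.
So x* = -154/-0.524 = 294, and then y* = 592 - 0.996·294 = 300.

x* ≈ 294, y* ≈ 300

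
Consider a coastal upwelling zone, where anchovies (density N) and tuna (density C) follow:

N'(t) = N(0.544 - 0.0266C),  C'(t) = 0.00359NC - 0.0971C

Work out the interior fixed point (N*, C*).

Set dC/dt = 0 with C > 0: 0.00359N - 0.0971 = 0, so N* = 0.0971/0.00359 = 27.
Set dN/dt = 0 with N > 0: 0.544 - 0.0266C = 0, so C* = 0.544/0.0266 = 20.5.

N* ≈ 27, C* ≈ 20.5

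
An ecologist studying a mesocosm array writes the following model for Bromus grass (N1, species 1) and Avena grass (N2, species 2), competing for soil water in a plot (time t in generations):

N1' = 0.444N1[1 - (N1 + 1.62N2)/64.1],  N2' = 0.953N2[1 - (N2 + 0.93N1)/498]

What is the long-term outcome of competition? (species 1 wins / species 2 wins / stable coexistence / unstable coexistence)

species 2 excludes species 1

Compare the nullcline intercepts: K1/α12 = 64.1/1.62 = 39.6 < K2 = 498; K2/α21 = 498/0.93 = 535 > K1 = 64.1.
Since the inequalities point opposite ways, species 2 can invade but species 1 cannot.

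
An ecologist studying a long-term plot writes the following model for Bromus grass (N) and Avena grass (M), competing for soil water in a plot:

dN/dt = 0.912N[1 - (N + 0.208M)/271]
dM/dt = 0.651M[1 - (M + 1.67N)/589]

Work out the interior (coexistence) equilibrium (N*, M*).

N* ≈ 228, M* ≈ 209

Setting both brackets to zero gives the nullclines N + 0.208M = 271 and 1.67N + M = 589.
Substituting M = 589 - 1.67N into the first: N(1 - 0.208·1.67) = 271 - 0.208·589.
So N* = 148/0.653 = 228, and then M* = 589 - 1.67·228 = 209.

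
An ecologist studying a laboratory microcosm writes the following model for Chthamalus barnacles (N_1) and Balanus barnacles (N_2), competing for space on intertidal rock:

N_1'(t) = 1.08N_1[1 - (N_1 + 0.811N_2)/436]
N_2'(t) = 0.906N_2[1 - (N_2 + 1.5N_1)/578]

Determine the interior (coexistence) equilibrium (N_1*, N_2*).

Setting both brackets to zero gives the nullclines N_1 + 0.811N_2 = 436 and 1.5N_1 + N_2 = 578.
Substituting N_2 = 578 - 1.5N_1 into the first: N_1(1 - 0.811·1.5) = 436 - 0.811·578.
So N_1* = -32.8/-0.217 = 151, and then N_2* = 578 - 1.5·151 = 351.

N_1* ≈ 151, N_2* ≈ 351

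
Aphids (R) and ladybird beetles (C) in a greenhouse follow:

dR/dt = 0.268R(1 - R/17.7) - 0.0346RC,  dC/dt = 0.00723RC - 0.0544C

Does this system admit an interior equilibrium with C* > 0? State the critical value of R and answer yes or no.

Threshold R = 7.52; K > 7.52, so yes, the predator persists.

The predator equation gives dC/dt > 0 only when R > 0.0544/0.00723 = 7.52.
Without the predator, R → K = 17.7. Since 17.7 > 7.52, the predator can invade and persist.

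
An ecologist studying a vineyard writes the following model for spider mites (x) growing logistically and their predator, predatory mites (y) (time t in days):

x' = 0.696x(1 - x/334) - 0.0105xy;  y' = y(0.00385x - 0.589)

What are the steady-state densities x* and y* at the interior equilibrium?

x* ≈ 153, y* ≈ 35.9

From dy/dt = 0 with y > 0: 0.00385x* = 0.589, so x* = 153.
Substitute into dx/dt = 0: 0.696(1 - 153/334) = 0.0105y*.
The bracket is 0.542, giving y* = 0.377/0.0105 = 35.9.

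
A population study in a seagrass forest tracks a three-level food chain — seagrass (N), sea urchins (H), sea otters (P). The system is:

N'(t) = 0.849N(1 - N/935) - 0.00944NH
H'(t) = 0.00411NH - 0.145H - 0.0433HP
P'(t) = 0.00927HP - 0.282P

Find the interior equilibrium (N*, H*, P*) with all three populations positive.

From dP/dt = 0: 0.00927H* = 0.282, so H* = 30.4.
From dN/dt = 0: 0.849(1 - N*/935) = 0.00944·30.4, giving N* = 935·(1 - 0.338) = 619.
From dH/dt = 0: 0.00411·619 - 0.145 = 0.0433P*, so P* = 2.4/0.0433 = 55.4.

N* ≈ 619, H* ≈ 30.4, P* ≈ 55.4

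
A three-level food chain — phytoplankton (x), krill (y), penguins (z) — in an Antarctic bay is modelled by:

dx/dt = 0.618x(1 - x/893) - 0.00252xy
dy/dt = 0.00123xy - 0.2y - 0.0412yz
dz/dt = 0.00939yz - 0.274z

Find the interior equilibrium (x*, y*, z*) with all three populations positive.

x* ≈ 787, y* ≈ 29.2, z* ≈ 18.6

From dz/dt = 0: 0.00939y* = 0.274, so y* = 29.2.
From dx/dt = 0: 0.618(1 - x*/893) = 0.00252·29.2, giving x* = 893·(1 - 0.119) = 787.
From dy/dt = 0: 0.00123·787 - 0.2 = 0.0412z*, so z* = 0.768/0.0412 = 18.6.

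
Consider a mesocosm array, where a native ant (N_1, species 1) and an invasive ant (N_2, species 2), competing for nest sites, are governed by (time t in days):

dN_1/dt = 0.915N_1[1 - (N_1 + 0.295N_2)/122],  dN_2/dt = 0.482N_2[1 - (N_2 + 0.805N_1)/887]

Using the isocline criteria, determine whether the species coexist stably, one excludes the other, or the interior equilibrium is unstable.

Compare the nullcline intercepts: K1/α12 = 122/0.295 = 414 < K2 = 887; K2/α21 = 887/0.805 = 1100 > K1 = 122.
Since the inequalities point opposite ways, species 2 can invade but species 1 cannot.

species 2 excludes species 1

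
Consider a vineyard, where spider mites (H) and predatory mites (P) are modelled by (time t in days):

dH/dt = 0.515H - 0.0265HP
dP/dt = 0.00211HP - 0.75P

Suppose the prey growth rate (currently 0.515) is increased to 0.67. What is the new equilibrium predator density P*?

At the interior fixed point, setting dH/dt = 0 with H > 0 fixes P* = (prey growth rate)/(HP coefficient) — independent of the other coefficients.
With the change, P* = 0.67/0.0265 = 25.3; it rises from 19.4.

P* ≈ 25.3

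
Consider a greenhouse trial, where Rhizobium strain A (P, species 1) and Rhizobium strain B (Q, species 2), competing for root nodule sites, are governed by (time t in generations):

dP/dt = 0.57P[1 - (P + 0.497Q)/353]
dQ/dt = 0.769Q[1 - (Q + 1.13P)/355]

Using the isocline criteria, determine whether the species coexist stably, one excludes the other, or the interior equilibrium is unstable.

Compare the nullcline intercepts: K1/α12 = 353/0.497 = 710 > K2 = 355; K2/α21 = 355/1.13 = 314 < K1 = 353.
Since the inequalities point opposite ways, species 1 can invade but species 2 cannot.

species 1 excludes species 2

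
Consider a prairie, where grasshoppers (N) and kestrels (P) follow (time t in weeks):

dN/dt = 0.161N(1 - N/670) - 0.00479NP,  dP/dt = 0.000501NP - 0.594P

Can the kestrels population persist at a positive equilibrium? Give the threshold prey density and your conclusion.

The predator equation gives dP/dt > 0 only when N > 0.594/0.000501 = 1190.
Without the predator, N → K = 670. Since 670 < 1190, the predator cannot invade.

Threshold N = 1190; K < 1190, so no, the predator goes extinct.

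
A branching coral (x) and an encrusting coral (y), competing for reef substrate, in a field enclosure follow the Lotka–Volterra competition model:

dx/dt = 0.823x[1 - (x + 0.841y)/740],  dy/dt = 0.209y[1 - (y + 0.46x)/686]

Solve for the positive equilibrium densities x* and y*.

x* ≈ 266, y* ≈ 564

Setting both brackets to zero gives the nullclines x + 0.841y = 740 and 0.46x + y = 686.
Substituting y = 686 - 0.46x into the first: x(1 - 0.841·0.46) = 740 - 0.841·686.
So x* = 163/0.613 = 266, and then y* = 686 - 0.46·266 = 564.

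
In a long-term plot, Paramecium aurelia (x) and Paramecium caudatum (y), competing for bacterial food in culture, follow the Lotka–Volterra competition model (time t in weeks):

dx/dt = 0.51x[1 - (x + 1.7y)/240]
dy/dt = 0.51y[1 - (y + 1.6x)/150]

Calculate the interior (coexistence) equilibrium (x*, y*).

x* ≈ 8.72, y* ≈ 136

Setting both brackets to zero gives the nullclines x + 1.7y = 240 and 1.6x + y = 150.
Substituting y = 150 - 1.6x into the first: x(1 - 1.7·1.6) = 240 - 1.7·150.
So x* = -15/-1.72 = 8.72, and then y* = 150 - 1.6·8.72 = 136.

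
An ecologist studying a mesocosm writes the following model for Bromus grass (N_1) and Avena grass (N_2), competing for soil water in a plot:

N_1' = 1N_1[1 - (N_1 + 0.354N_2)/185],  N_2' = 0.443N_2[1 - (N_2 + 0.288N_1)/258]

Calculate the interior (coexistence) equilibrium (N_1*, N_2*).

N_1* ≈ 104, N_2* ≈ 228

Setting both brackets to zero gives the nullclines N_1 + 0.354N_2 = 185 and 0.288N_1 + N_2 = 258.
Substituting N_2 = 258 - 0.288N_1 into the first: N_1(1 - 0.354·0.288) = 185 - 0.354·258.
So N_1* = 93.7/0.898 = 104, and then N_2* = 258 - 0.288·104 = 228.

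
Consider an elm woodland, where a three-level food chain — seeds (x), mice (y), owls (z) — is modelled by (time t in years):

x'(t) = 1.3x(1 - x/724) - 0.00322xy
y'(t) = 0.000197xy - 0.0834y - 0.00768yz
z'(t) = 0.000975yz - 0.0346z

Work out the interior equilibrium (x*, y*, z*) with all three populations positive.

x* ≈ 660, y* ≈ 35.5, z* ≈ 6.08

From dz/dt = 0: 0.000975y* = 0.0346, so y* = 35.5.
From dx/dt = 0: 1.3(1 - x*/724) = 0.00322·35.5, giving x* = 724·(1 - 0.0879) = 660.
From dy/dt = 0: 0.000197·660 - 0.0834 = 0.00768z*, so z* = 0.0467/0.00768 = 6.08.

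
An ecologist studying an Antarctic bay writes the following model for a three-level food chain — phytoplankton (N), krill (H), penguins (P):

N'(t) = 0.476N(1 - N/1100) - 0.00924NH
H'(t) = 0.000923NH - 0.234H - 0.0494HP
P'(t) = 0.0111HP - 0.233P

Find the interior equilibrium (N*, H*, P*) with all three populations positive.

N* ≈ 652, H* ≈ 21, P* ≈ 7.44

From dP/dt = 0: 0.0111H* = 0.233, so H* = 21.
From dN/dt = 0: 0.476(1 - N*/1100) = 0.00924·21, giving N* = 1100·(1 - 0.407) = 652.
From dH/dt = 0: 0.000923·652 - 0.234 = 0.0494P*, so P* = 0.368/0.0494 = 7.44.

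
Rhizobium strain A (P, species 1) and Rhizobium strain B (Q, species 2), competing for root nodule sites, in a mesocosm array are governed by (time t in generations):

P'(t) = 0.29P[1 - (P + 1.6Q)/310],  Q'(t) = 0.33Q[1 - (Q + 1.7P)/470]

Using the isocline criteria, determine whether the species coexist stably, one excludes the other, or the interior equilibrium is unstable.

Compare the nullcline intercepts: K1/α12 = 310/1.6 = 194 < K2 = 470; K2/α21 = 470/1.7 = 276 < K1 = 310.
Since both are reversed, neither can invade when rare; the interior point is a saddle.

unstable coexistence (outcome depends on initial conditions)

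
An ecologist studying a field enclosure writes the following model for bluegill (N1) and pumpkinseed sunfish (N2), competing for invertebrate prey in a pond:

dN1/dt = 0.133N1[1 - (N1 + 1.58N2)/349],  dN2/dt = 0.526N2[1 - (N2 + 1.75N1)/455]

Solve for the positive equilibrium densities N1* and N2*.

N1* ≈ 210, N2* ≈ 88.2

Setting both brackets to zero gives the nullclines N1 + 1.58N2 = 349 and 1.75N1 + N2 = 455.
Substituting N2 = 455 - 1.75N1 into the first: N1(1 - 1.58·1.75) = 349 - 1.58·455.
So N1* = -370/-1.77 = 210, and then N2* = 455 - 1.75·210 = 88.2.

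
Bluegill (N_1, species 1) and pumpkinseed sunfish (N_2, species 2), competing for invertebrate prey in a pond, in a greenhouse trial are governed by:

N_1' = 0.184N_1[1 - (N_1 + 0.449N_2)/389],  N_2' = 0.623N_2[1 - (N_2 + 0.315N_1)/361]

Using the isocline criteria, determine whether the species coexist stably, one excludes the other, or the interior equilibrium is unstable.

stable coexistence

Compare the nullcline intercepts: K1/α12 = 389/0.449 = 866 > K2 = 361; K2/α21 = 361/0.315 = 1150 > K1 = 389.
Since both inequalities hold, each species can invade when rare, so the interior equilibrium is stable.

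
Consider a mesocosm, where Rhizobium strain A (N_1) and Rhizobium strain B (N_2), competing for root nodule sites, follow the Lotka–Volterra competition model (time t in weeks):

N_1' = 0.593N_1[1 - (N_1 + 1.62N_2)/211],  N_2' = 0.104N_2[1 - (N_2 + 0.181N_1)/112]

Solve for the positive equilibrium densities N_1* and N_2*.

N_1* ≈ 41.8, N_2* ≈ 104

Setting both brackets to zero gives the nullclines N_1 + 1.62N_2 = 211 and 0.181N_1 + N_2 = 112.
Substituting N_2 = 112 - 0.181N_1 into the first: N_1(1 - 1.62·0.181) = 211 - 1.62·112.
So N_1* = 29.6/0.707 = 41.8, and then N_2* = 112 - 0.181·41.8 = 104.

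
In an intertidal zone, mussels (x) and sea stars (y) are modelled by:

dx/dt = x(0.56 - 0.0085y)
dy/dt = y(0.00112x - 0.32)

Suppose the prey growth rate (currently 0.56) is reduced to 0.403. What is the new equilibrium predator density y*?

y* ≈ 47.4

At the interior fixed point, setting dx/dt = 0 with x > 0 fixes y* = (prey growth rate)/(xy coefficient) — independent of the other coefficients.
With the change, y* = 0.403/0.0085 = 47.4; it falls from 65.9.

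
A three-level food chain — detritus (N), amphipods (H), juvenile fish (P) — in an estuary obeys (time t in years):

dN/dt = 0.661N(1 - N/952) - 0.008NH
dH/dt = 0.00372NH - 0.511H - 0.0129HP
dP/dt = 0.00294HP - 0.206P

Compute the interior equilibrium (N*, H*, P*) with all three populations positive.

From dP/dt = 0: 0.00294H* = 0.206, so H* = 70.1.
From dN/dt = 0: 0.661(1 - N*/952) = 0.008·70.1, giving N* = 952·(1 - 0.848) = 145.
From dH/dt = 0: 0.00372·145 - 0.511 = 0.0129P*, so P* = 0.0272/0.0129 = 2.11.

N* ≈ 145, H* ≈ 70.1, P* ≈ 2.11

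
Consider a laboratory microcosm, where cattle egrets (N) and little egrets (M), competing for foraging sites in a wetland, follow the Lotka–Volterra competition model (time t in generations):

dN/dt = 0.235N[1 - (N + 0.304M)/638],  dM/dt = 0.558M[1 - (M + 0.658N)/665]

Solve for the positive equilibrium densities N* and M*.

N* ≈ 545, M* ≈ 307

Setting both brackets to zero gives the nullclines N + 0.304M = 638 and 0.658N + M = 665.
Substituting M = 665 - 0.658N into the first: N(1 - 0.304·0.658) = 638 - 0.304·665.
So N* = 436/0.8 = 545, and then M* = 665 - 0.658·545 = 307.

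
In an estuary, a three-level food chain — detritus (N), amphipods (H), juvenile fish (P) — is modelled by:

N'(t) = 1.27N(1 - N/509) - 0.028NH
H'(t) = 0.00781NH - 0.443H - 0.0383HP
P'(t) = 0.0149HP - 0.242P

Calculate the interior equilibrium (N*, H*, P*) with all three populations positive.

From dP/dt = 0: 0.0149H* = 0.242, so H* = 16.2.
From dN/dt = 0: 1.27(1 - N*/509) = 0.028·16.2, giving N* = 509·(1 - 0.358) = 327.
From dH/dt = 0: 0.00781·327 - 0.443 = 0.0383P*, so P* = 2.11/0.0383 = 55.1.

N* ≈ 327, H* ≈ 16.2, P* ≈ 55.1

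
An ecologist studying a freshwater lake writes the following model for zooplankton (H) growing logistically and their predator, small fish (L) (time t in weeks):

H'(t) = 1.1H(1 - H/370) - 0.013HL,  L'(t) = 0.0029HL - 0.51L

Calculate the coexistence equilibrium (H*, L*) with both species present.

H* ≈ 176, L* ≈ 44.4

From dL/dt = 0 with L > 0: 0.0029H* = 0.51, so H* = 176.
Substitute into dH/dt = 0: 1.1(1 - 176/370) = 0.013L*.
The bracket is 0.525, giving L* = 0.577/0.013 = 44.4.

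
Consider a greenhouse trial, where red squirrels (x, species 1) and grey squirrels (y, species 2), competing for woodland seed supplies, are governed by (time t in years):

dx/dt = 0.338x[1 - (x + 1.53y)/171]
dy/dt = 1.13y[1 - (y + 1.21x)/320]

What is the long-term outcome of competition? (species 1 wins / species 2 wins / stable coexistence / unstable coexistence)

Compare the nullcline intercepts: K1/α12 = 171/1.53 = 112 < K2 = 320; K2/α21 = 320/1.21 = 264 > K1 = 171.
Since the inequalities point opposite ways, species 2 can invade but species 1 cannot.

species 2 excludes species 1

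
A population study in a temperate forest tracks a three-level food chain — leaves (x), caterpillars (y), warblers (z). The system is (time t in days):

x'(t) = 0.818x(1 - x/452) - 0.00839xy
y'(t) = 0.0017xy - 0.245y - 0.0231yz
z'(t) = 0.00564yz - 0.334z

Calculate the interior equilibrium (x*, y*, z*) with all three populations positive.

x* ≈ 177, y* ≈ 59.2, z* ≈ 2.45

From dz/dt = 0: 0.00564y* = 0.334, so y* = 59.2.
From dx/dt = 0: 0.818(1 - x*/452) = 0.00839·59.2, giving x* = 452·(1 - 0.607) = 177.
From dy/dt = 0: 0.0017·177 - 0.245 = 0.0231z*, so z* = 0.0567/0.0231 = 2.45.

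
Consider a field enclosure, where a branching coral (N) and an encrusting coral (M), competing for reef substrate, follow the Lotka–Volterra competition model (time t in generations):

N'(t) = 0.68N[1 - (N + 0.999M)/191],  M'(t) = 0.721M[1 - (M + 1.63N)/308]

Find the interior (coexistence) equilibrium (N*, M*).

N* ≈ 186, M* ≈ 5.3

Setting both brackets to zero gives the nullclines N + 0.999M = 191 and 1.63N + M = 308.
Substituting M = 308 - 1.63N into the first: N(1 - 0.999·1.63) = 191 - 0.999·308.
So N* = -117/-0.628 = 186, and then M* = 308 - 1.63·186 = 5.3.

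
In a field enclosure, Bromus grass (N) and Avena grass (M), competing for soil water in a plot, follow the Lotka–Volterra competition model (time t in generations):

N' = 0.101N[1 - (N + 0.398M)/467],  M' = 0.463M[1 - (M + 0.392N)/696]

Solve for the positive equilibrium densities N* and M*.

N* ≈ 225, M* ≈ 608

Setting both brackets to zero gives the nullclines N + 0.398M = 467 and 0.392N + M = 696.
Substituting M = 696 - 0.392N into the first: N(1 - 0.398·0.392) = 467 - 0.398·696.
So N* = 190/0.844 = 225, and then M* = 696 - 0.392·225 = 608.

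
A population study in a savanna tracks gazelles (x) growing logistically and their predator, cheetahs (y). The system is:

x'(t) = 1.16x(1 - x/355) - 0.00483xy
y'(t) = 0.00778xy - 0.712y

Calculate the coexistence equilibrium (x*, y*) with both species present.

From dy/dt = 0 with y > 0: 0.00778x* = 0.712, so x* = 91.5.
Substitute into dx/dt = 0: 1.16(1 - 91.5/355) = 0.00483y*.
The bracket is 0.742, giving y* = 0.861/0.00483 = 178.

x* ≈ 91.5, y* ≈ 178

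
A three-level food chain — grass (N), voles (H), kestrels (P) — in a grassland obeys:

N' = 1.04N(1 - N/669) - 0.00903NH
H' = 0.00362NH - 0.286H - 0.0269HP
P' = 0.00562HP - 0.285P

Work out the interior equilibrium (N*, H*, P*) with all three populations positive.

N* ≈ 374, H* ≈ 50.7, P* ≈ 39.8

From dP/dt = 0: 0.00562H* = 0.285, so H* = 50.7.
From dN/dt = 0: 1.04(1 - N*/669) = 0.00903·50.7, giving N* = 669·(1 - 0.44) = 374.
From dH/dt = 0: 0.00362·374 - 0.286 = 0.0269P*, so P* = 1.07/0.0269 = 39.8.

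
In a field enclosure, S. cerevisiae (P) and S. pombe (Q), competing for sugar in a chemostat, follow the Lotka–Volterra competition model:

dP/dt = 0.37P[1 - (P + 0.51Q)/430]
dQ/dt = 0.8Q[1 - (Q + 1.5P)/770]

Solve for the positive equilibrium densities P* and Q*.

P* ≈ 159, Q* ≈ 532

Setting both brackets to zero gives the nullclines P + 0.51Q = 430 and 1.5P + Q = 770.
Substituting Q = 770 - 1.5P into the first: P(1 - 0.51·1.5) = 430 - 0.51·770.
So P* = 37.3/0.235 = 159, and then Q* = 770 - 1.5·159 = 532.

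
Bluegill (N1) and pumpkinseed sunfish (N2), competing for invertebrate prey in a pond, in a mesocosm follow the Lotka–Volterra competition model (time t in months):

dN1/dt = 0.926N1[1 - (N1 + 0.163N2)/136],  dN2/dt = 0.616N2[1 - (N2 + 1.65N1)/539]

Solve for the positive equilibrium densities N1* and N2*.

Setting both brackets to zero gives the nullclines N1 + 0.163N2 = 136 and 1.65N1 + N2 = 539.
Substituting N2 = 539 - 1.65N1 into the first: N1(1 - 0.163·1.65) = 136 - 0.163·539.
So N1* = 48.1/0.731 = 65.9, and then N2* = 539 - 1.65·65.9 = 430.

N1* ≈ 65.9, N2* ≈ 430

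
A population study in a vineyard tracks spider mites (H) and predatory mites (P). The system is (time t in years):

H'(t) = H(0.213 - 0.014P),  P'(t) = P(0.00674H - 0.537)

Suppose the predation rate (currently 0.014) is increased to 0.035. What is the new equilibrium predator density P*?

At the interior fixed point, setting dH/dt = 0 with H > 0 fixes P* = (prey growth rate)/(HP coefficient) — independent of the other coefficients.
With the change, P* = 0.213/0.035 = 6.09; it falls from 15.2.

P* ≈ 6.09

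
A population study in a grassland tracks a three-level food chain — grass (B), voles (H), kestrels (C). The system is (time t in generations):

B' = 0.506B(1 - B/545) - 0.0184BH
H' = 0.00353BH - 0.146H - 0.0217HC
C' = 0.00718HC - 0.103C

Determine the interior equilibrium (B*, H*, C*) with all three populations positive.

B* ≈ 261, H* ≈ 14.3, C* ≈ 35.7

From dC/dt = 0: 0.00718H* = 0.103, so H* = 14.3.
From dB/dt = 0: 0.506(1 - B*/545) = 0.0184·14.3, giving B* = 545·(1 - 0.522) = 261.
From dH/dt = 0: 0.00353·261 - 0.146 = 0.0217C*, so C* = 0.774/0.0217 = 35.7.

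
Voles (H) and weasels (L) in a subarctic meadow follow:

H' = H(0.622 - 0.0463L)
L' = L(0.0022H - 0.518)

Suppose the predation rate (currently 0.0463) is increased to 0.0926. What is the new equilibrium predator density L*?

At the interior fixed point, setting dH/dt = 0 with H > 0 fixes L* = (prey growth rate)/(HL coefficient) — independent of the other coefficients.
With the change, L* = 0.622/0.0926 = 6.72; it falls from 13.4.

L* ≈ 6.72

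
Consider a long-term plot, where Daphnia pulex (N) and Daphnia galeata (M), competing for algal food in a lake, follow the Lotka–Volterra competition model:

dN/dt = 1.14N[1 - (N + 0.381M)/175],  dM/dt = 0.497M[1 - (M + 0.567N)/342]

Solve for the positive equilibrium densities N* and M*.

Setting both brackets to zero gives the nullclines N + 0.381M = 175 and 0.567N + M = 342.
Substituting M = 342 - 0.567N into the first: N(1 - 0.381·0.567) = 175 - 0.381·342.
So N* = 44.7/0.784 = 57, and then M* = 342 - 0.567·57 = 310.

N* ≈ 57, M* ≈ 310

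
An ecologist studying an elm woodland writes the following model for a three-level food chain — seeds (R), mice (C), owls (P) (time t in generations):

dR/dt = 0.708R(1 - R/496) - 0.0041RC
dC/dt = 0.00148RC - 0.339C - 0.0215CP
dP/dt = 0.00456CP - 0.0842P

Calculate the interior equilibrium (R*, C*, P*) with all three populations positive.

R* ≈ 443, C* ≈ 18.5, P* ≈ 14.7

From dP/dt = 0: 0.00456C* = 0.0842, so C* = 18.5.
From dR/dt = 0: 0.708(1 - R*/496) = 0.0041·18.5, giving R* = 496·(1 - 0.107) = 443.
From dC/dt = 0: 0.00148·443 - 0.339 = 0.0215P*, so P* = 0.317/0.0215 = 14.7.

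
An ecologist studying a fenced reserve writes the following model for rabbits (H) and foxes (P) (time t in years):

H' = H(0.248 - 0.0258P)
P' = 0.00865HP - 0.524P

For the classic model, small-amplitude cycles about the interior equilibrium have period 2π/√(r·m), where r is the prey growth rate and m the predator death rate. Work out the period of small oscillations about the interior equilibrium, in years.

Here r = 0.248 and m = 0.524, so r·m = 0.13.
ω = √0.13 = 0.36 per year, hence T = 2π/ω ≈ 17.4 years.

T ≈ 17.4 years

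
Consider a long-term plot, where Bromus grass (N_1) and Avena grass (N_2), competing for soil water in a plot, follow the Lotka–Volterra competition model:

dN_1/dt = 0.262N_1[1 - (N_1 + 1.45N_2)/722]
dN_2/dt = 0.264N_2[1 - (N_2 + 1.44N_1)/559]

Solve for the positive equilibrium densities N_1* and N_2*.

N_1* ≈ 81.4, N_2* ≈ 442

Setting both brackets to zero gives the nullclines N_1 + 1.45N_2 = 722 and 1.44N_1 + N_2 = 559.
Substituting N_2 = 559 - 1.44N_1 into the first: N_1(1 - 1.45·1.44) = 722 - 1.45·559.
So N_1* = -88.5/-1.09 = 81.4, and then N_2* = 559 - 1.44·81.4 = 442.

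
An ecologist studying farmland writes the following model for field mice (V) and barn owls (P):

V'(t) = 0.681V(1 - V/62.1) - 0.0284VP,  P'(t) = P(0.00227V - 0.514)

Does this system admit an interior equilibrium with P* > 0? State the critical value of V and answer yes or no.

Threshold V = 226; K < 226, so no, the predator goes extinct.

The predator equation gives dP/dt > 0 only when V > 0.514/0.00227 = 226.
Without the predator, V → K = 62.1. Since 62.1 < 226, the predator cannot invade.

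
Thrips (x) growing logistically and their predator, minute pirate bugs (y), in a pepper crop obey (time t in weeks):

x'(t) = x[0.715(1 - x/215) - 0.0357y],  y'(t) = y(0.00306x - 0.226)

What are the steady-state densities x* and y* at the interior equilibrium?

x* ≈ 73.9, y* ≈ 13.1

From dy/dt = 0 with y > 0: 0.00306x* = 0.226, so x* = 73.9.
Substitute into dx/dt = 0: 0.715(1 - 73.9/215) = 0.0357y*.
The bracket is 0.656, giving y* = 0.469/0.0357 = 13.1.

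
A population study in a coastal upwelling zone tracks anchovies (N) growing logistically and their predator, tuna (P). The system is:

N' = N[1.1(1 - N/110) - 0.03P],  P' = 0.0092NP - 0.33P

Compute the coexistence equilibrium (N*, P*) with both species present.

N* ≈ 35.9, P* ≈ 24.7

From dP/dt = 0 with P > 0: 0.0092N* = 0.33, so N* = 35.9.
Substitute into dN/dt = 0: 1.1(1 - 35.9/110) = 0.03P*.
The bracket is 0.674, giving P* = 0.741/0.03 = 24.7.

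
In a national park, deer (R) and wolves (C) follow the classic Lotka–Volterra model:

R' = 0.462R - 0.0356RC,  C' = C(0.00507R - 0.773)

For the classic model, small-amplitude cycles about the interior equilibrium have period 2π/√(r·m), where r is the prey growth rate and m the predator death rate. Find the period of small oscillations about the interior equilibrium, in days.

Here r = 0.462 and m = 0.773, so r·m = 0.357.
ω = √0.357 = 0.598 per day, hence T = 2π/ω ≈ 10.5 days.

T ≈ 10.5 days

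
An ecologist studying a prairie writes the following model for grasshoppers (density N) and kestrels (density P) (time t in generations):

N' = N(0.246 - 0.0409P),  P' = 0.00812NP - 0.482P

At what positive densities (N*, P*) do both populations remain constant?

Set dP/dt = 0 with P > 0: 0.00812N - 0.482 = 0, so N* = 0.482/0.00812 = 59.4.
Set dN/dt = 0 with N > 0: 0.246 - 0.0409P = 0, so P* = 0.246/0.0409 = 6.01.

N* ≈ 59.4, P* ≈ 6.01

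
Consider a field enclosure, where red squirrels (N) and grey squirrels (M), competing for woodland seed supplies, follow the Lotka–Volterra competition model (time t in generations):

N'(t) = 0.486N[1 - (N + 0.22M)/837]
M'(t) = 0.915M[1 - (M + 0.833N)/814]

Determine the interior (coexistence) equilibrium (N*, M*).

N* ≈ 806, M* ≈ 143

Setting both brackets to zero gives the nullclines N + 0.22M = 837 and 0.833N + M = 814.
Substituting M = 814 - 0.833N into the first: N(1 - 0.22·0.833) = 837 - 0.22·814.
So N* = 658/0.817 = 806, and then M* = 814 - 0.833·806 = 143.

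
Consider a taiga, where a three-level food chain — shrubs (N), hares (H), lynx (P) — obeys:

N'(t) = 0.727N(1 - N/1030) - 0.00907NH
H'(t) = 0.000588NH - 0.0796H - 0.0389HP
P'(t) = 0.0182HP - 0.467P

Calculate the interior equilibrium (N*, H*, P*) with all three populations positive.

From dP/dt = 0: 0.0182H* = 0.467, so H* = 25.7.
From dN/dt = 0: 0.727(1 - N*/1030) = 0.00907·25.7, giving N* = 1030·(1 - 0.32) = 700.
From dH/dt = 0: 0.000588·700 - 0.0796 = 0.0389P*, so P* = 0.332/0.0389 = 8.54.

N* ≈ 700, H* ≈ 25.7, P* ≈ 8.54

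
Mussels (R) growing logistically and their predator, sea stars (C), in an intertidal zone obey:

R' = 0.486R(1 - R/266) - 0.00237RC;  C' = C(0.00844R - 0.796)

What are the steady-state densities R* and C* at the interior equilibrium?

R* ≈ 94.3, C* ≈ 132

From dC/dt = 0 with C > 0: 0.00844R* = 0.796, so R* = 94.3.
Substitute into dR/dt = 0: 0.486(1 - 94.3/266) = 0.00237C*.
The bracket is 0.645, giving C* = 0.314/0.00237 = 132.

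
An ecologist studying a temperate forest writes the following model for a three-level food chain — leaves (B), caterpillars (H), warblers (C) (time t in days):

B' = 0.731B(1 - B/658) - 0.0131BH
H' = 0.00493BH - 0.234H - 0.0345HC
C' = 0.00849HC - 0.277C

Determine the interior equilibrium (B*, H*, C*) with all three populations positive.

B* ≈ 273, H* ≈ 32.6, C* ≈ 32.3

From dC/dt = 0: 0.00849H* = 0.277, so H* = 32.6.
From dB/dt = 0: 0.731(1 - B*/658) = 0.0131·32.6, giving B* = 658·(1 - 0.585) = 273.
From dH/dt = 0: 0.00493·273 - 0.234 = 0.0345C*, so C* = 1.11/0.0345 = 32.3.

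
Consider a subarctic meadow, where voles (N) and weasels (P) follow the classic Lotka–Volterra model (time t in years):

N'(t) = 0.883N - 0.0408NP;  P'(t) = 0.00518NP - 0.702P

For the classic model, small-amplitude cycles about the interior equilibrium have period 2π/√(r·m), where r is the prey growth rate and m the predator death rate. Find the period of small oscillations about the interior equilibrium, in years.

Here r = 0.883 and m = 0.702, so r·m = 0.62.
ω = √0.62 = 0.787 per year, hence T = 2π/ω ≈ 7.98 years.

T ≈ 7.98 years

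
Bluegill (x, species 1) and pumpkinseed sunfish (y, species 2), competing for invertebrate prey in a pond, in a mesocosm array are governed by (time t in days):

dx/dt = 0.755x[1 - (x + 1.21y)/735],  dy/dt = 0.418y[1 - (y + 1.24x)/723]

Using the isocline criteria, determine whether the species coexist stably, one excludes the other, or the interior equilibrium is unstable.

unstable coexistence (outcome depends on initial conditions)

Compare the nullcline intercepts: K1/α12 = 735/1.21 = 607 < K2 = 723; K2/α21 = 723/1.24 = 583 < K1 = 735.
Since both are reversed, neither can invade when rare; the interior point is a saddle.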